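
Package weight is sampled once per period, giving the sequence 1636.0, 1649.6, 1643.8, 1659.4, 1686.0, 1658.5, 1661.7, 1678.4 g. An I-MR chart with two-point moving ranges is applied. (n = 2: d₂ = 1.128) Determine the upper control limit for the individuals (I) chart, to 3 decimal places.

X̄ = (1636.0 + 1649.6 + 1643.8 + 1659.4 + 1686.0 + 1658.5 + 1661.7 + 1678.4) / 8 = 1659.1750
Moving ranges: 13.6, 5.8, 15.6, 26.6, 27.5, 3.2, 16.7; M̄R̄ = 109.0000 / 7 = 15.5714
UCL = X̄ + 3·M̄R̄/d₂ = 1659.1750 + 3 × 15.5714 / 1.128 = 1700.5884

1700.588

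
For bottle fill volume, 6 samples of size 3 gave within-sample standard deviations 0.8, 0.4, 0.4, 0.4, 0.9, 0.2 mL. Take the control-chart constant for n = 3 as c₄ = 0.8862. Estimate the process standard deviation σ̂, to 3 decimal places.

s̄ = (0.8 + 0.4 + 0.4 + 0.4 + 0.9 + 0.2) / 6 = 0.5167
σ̂ = s̄ / c₄ = 0.5167 / 0.8862 = 0.5830

0.583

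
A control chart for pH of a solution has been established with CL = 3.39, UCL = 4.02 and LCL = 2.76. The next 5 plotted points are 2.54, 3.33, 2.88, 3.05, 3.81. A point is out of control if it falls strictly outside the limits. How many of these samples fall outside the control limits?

1

Compare each point to [2.76, 4.02]: sample 1 = 2.54 < LCL.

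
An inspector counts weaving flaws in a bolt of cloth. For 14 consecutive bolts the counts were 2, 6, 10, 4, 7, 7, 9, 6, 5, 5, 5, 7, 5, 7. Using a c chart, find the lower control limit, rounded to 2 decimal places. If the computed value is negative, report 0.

0.00

c̄ = (2 + 6 + 10 + 4 + 7 + 7 + 9 + 6 + 5 + 5 + 5 + 7 + 5 + 7) / 14 = 85 / 14 = 6.0714
LCL = c̄ − 3√c̄ = 6.0714 − 3 × 2.4640 = -1.3207 → 0 (cannot be negative)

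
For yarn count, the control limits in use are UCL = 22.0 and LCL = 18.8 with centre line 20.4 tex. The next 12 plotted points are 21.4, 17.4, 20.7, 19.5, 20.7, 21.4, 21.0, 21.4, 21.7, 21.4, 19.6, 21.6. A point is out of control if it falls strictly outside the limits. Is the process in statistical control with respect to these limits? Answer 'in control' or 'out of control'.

Compare each point to [18.8, 22.0]: sample 2 = 17.4 < LCL.

out of control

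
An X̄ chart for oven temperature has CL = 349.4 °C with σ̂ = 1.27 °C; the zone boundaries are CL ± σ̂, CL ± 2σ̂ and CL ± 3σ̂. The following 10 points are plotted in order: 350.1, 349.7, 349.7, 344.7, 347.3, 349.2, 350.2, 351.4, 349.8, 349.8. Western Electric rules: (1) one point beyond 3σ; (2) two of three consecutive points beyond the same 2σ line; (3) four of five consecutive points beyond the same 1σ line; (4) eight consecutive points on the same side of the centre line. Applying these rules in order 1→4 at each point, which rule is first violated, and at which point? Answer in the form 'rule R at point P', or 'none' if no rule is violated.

Zone of each point (C = within 1σ̂, B = 1σ̂–2σ̂, A = 2σ̂–3σ̂, * = beyond 3σ̂; sign = side of CL): 1:+C, 2:+C, 3:+C, 4:-*, 5:-B, 6:-C, 7:+C, 8:+B, 9:+C, 10:+C
Rule 1 (one point beyond the 3σ limits) is satisfied at point 4.

rule 1 at point 4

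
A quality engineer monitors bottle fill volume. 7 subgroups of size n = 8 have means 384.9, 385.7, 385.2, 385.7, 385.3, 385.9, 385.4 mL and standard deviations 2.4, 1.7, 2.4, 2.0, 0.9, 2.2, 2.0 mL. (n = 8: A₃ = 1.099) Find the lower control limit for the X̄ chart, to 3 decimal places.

383.308

X̄̄ = (384.9 + 385.7 + 385.2 + 385.7 + 385.3 + 385.9 + 385.4) / 7 = 385.4429
s̄ = (2.4 + 1.7 + 2.4 + 2.0 + 0.9 + 2.2 + 2.0) / 7 = 1.9429
LCL = X̄̄ − A₃·s̄ = 385.4429 − 1.099 × 1.9429 = 383.3077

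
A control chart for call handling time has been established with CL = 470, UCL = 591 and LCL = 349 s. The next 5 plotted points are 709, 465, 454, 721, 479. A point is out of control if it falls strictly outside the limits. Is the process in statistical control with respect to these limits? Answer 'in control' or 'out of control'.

Compare each point to [349, 591]: sample 1 = 709 > UCL; sample 4 = 721 > UCL.

out of control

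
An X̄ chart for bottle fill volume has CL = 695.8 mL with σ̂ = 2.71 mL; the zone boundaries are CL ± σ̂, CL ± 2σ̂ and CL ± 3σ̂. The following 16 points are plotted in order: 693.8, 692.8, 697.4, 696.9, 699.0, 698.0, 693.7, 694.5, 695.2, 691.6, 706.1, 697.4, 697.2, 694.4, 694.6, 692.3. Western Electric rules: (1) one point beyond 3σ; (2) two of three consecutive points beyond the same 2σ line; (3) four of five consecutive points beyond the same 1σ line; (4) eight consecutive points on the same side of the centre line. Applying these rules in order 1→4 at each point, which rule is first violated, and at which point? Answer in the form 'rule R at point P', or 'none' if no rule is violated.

rule 1 at point 11

Zone of each point (C = within 1σ̂, B = 1σ̂–2σ̂, A = 2σ̂–3σ̂, * = beyond 3σ̂; sign = side of CL): 1:-C, 2:-B, 3:+C, 4:+C, 5:+B, 6:+C, 7:-C, 8:-C, 9:-C, 10:-B, 11:+*, 12:+C, 13:+C, 14:-C, 15:-C, 16:-B
Rule 1 (one point beyond the 3σ limits) is satisfied at point 11.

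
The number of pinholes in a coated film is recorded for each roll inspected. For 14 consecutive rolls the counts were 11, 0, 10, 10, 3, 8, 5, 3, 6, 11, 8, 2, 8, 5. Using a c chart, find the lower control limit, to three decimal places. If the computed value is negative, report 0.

0.000

c̄ = (11 + 0 + 10 + 10 + 3 + 8 + 5 + 3 + 6 + 11 + 8 + 2 + 8 + 5) / 14 = 90 / 14 = 6.4286
LCL = c̄ − 3√c̄ = 6.4286 − 3 × 2.5355 = -1.1778 → 0 (cannot be negative)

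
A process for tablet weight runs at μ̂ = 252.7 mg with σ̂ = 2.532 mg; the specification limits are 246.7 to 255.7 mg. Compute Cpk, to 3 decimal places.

Cpu = (USL − μ̂) / (3σ̂) = (255.7 − 252.7) / (3 × 2.532) = 0.3949; Cpl = (μ̂ − LSL) / (3σ̂) = (252.7 − 246.7) / (3 × 2.532) = 0.7899; Cpk = min(Cpu, Cpl) = 0.3949

0.395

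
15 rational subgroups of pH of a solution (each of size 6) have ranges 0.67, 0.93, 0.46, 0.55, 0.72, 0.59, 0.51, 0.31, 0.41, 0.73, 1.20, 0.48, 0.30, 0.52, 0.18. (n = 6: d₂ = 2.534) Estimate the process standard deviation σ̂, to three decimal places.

0.225

R̄ = (0.67 + 0.93 + 0.46 + 0.55 + 0.72 + 0.59 + 0.51 + 0.31 + 0.41 + 0.73 + 1.20 + 0.48 + 0.30 + 0.52 + 0.18) / 15 = 0.5707
σ̂ = R̄ / d₂ = 0.5707 / 2.534 = 0.2252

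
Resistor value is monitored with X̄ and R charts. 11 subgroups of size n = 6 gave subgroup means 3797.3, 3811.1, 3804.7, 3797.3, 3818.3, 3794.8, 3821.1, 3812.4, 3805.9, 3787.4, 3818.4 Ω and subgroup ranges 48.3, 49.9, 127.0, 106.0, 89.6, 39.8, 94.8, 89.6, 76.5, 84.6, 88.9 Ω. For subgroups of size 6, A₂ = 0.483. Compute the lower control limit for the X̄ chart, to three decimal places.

3766.947

X̄̄ = (3797.3 + 3811.1 + 3804.7 + 3797.3 + 3818.3 + 3794.8 + 3821.1 + 3812.4 + 3805.9 + 3787.4 + 3818.4) / 11 = 41868.7000 / 11 = 3806.2455
R̄ = (48.3 + 49.9 + 127.0 + 106.0 + 89.6 + 39.8 + 94.8 + 89.6 + 76.5 + 84.6 + 88.9) / 11 = 895.0000 / 11 = 81.3636
LCL = X̄̄ − A₂·R̄ = 3806.2455 − 0.483 × 81.3636 = 3766.9468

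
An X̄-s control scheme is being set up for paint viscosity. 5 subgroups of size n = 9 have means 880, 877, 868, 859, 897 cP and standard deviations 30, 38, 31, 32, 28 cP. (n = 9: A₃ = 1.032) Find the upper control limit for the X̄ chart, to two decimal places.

X̄̄ = (880 + 877 + 868 + 859 + 897) / 5 = 876.2000
s̄ = (30 + 38 + 31 + 32 + 28) / 5 = 31.8000
UCL = X̄̄ + A₃·s̄ = 876.2000 + 1.032 × 31.8000 = 909.0176

909.02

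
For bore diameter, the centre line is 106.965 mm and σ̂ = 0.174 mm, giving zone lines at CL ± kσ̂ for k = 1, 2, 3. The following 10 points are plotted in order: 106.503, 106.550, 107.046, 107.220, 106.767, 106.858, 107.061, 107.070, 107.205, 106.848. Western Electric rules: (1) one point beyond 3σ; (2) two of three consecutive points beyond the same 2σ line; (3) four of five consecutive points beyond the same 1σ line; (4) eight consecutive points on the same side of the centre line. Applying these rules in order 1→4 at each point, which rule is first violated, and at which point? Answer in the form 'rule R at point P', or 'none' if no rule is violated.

rule 2 at point 2

Zone of each point (C = within 1σ̂, B = 1σ̂–2σ̂, A = 2σ̂–3σ̂, * = beyond 3σ̂; sign = side of CL): 1:-A, 2:-A, 3:+C, 4:+B, 5:-B, 6:-C, 7:+C, 8:+C, 9:+B, 10:-C
Rule 2 (two of three consecutive points beyond the same 2σ limit) is satisfied at point 2.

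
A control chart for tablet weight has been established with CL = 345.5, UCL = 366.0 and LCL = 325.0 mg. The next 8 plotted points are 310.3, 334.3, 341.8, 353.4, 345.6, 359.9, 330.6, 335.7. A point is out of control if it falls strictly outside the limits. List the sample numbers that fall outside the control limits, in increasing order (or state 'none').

1

Compare each point to [325.0, 366.0]: sample 1 = 310.3 < LCL.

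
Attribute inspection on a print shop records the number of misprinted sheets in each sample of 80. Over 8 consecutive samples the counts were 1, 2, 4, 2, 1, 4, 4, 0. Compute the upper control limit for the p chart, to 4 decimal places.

p̄ = Σdᵢ / (k·n) = 18 / (8 × 80) = 0.02813
UCL = p̄ + 3·√(p̄(1−p̄)/n) = 0.02813 + 3 × √(0.02813×0.97188/80) = 0.02813 + 3 × 0.01848 = 0.08358

0.0836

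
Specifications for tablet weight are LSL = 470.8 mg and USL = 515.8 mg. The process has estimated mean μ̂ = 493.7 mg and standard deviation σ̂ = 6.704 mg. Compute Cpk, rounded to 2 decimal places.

Cpu = (USL − μ̂) / (3σ̂) = (515.8 − 493.7) / (3 × 6.704) = 1.0988; Cpl = (μ̂ − LSL) / (3σ̂) = (493.7 − 470.8) / (3 × 6.704) = 1.1386; Cpk = min(Cpu, Cpl) = 1.0988

1.10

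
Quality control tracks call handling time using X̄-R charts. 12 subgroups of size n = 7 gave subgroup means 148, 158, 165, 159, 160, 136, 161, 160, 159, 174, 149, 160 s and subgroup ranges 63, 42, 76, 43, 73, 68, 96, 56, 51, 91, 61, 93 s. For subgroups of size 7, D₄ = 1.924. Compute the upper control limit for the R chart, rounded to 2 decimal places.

130.35

R̄ = (63 + 42 + 76 + 43 + 73 + 68 + 96 + 56 + 51 + 91 + 61 + 93) / 12 = 813.0000 / 12 = 67.7500
UCL_R = D₄·R̄ = 1.924 × 67.7500 = 130.3510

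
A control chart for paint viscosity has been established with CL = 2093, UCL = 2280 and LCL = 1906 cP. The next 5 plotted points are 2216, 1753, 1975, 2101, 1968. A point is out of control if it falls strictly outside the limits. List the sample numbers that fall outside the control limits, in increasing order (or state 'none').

Compare each point to [1906, 2280]: sample 2 = 1753 < LCL.

2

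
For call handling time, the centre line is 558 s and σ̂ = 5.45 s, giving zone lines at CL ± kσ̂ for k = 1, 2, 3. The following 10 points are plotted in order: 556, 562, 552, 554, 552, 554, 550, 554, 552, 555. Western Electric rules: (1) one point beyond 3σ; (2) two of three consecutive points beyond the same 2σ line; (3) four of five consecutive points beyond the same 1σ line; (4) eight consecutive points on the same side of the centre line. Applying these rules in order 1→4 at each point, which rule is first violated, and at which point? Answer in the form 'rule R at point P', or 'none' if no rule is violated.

Zone of each point (C = within 1σ̂, B = 1σ̂–2σ̂, A = 2σ̂–3σ̂, * = beyond 3σ̂; sign = side of CL): 1:-C, 2:+C, 3:-B, 4:-C, 5:-B, 6:-C, 7:-B, 8:-C, 9:-B, 10:-C
Rule 4 (eight consecutive points on the same side of the centre line) is satisfied at point 10.

rule 4 at point 10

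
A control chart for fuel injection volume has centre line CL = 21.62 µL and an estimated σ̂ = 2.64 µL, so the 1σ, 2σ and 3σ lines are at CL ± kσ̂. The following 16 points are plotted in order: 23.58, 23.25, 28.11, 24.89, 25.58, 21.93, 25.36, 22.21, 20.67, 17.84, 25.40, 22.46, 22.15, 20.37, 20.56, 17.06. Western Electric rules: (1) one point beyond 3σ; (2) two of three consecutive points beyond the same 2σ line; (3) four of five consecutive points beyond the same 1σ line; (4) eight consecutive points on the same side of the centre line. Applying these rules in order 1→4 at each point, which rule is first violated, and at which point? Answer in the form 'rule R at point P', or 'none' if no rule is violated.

rule 3 at point 7

Zone of each point (C = within 1σ̂, B = 1σ̂–2σ̂, A = 2σ̂–3σ̂, * = beyond 3σ̂; sign = side of CL): 1:+C, 2:+C, 3:+A, 4:+B, 5:+B, 6:+C, 7:+B, 8:+C, 9:-C, 10:-B, 11:+B, 12:+C, 13:+C, 14:-C, 15:-C, 16:-B
Rule 3 (four of five consecutive points beyond the same 1σ limit) is satisfied at point 7.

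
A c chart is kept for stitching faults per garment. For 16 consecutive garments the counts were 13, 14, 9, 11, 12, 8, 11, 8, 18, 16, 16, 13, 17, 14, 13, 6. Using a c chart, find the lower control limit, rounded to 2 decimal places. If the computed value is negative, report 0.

c̄ = (13 + 14 + 9 + 11 + 12 + 8 + 11 + 8 + 18 + 16 + 16 + 13 + 17 + 14 + 13 + 6) / 16 = 199 / 16 = 12.4375
LCL = c̄ − 3√c̄ = 12.4375 − 3 × 3.5267 = 1.8574

1.86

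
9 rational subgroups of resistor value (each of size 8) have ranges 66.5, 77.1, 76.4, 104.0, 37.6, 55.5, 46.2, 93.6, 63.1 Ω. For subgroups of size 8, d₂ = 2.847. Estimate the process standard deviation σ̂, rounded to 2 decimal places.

24.20

R̄ = (66.5 + 77.1 + 76.4 + 104.0 + 37.6 + 55.5 + 46.2 + 93.6 + 63.1) / 9 = 68.8889
σ̂ = R̄ / d₂ = 68.8889 / 2.847 = 24.1970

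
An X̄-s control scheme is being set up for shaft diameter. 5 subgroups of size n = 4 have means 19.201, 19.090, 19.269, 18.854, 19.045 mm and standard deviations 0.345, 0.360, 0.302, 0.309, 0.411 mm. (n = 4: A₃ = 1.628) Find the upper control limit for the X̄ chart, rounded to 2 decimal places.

X̄̄ = (19.201 + 19.090 + 19.269 + 18.854 + 19.045) / 5 = 19.0918
s̄ = (0.345 + 0.360 + 0.302 + 0.309 + 0.411) / 5 = 0.3454
UCL = X̄̄ + A₃·s̄ = 19.0918 + 1.628 × 0.3454 = 19.6541

19.65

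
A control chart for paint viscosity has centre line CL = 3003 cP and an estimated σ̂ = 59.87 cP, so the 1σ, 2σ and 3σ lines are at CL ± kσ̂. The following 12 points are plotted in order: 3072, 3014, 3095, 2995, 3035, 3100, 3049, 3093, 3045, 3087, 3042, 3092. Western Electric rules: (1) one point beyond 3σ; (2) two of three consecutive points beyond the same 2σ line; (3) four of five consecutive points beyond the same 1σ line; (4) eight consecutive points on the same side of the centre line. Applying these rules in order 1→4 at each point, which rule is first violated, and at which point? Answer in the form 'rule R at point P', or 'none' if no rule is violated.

Zone of each point (C = within 1σ̂, B = 1σ̂–2σ̂, A = 2σ̂–3σ̂, * = beyond 3σ̂; sign = side of CL): 1:+B, 2:+C, 3:+B, 4:-C, 5:+C, 6:+B, 7:+C, 8:+B, 9:+C, 10:+B, 11:+C, 12:+B
Rule 4 (eight consecutive points on the same side of the centre line) is satisfied at point 12.

rule 4 at point 12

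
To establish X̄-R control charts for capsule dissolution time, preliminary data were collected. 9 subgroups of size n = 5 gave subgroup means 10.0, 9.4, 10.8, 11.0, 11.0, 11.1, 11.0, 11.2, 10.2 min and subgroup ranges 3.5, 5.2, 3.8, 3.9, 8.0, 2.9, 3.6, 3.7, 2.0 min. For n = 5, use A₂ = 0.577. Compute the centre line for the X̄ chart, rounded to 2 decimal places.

X̄̄ = (10.0 + 9.4 + 10.8 + 11.0 + 11.0 + 11.1 + 11.0 + 11.2 + 10.2) / 9 = 95.7000 / 9 = 10.6333
CL = X̄̄ = 10.6333

10.63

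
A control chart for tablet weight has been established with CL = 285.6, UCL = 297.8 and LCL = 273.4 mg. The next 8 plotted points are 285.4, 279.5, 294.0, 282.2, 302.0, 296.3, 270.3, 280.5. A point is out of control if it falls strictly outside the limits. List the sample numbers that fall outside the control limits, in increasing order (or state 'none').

5, 7

Compare each point to [273.4, 297.8]: sample 5 = 302.0 > UCL; sample 7 = 270.3 < LCL.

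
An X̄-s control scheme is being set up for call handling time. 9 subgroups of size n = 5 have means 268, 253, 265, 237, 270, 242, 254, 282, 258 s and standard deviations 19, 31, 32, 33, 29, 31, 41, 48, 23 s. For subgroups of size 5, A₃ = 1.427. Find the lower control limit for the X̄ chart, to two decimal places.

X̄̄ = (268 + 253 + 265 + 237 + 270 + 242 + 254 + 282 + 258) / 9 = 258.7778
s̄ = (19 + 31 + 32 + 33 + 29 + 31 + 41 + 48 + 23) / 9 = 31.8889
LCL = X̄̄ − A₃·s̄ = 258.7778 − 1.427 × 31.8889 = 213.2723

213.27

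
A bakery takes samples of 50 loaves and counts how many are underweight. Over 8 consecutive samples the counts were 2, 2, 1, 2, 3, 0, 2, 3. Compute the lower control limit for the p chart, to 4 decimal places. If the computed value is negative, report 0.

p̄ = Σdᵢ / (k·n) = 15 / (8 × 50) = 0.03750
LCL = p̄ − 3·√(p̄(1−p̄)/n) = 0.03750 − 3 × 0.02687 = -0.04310 → 0 (negative, so LCL = 0)

0.0000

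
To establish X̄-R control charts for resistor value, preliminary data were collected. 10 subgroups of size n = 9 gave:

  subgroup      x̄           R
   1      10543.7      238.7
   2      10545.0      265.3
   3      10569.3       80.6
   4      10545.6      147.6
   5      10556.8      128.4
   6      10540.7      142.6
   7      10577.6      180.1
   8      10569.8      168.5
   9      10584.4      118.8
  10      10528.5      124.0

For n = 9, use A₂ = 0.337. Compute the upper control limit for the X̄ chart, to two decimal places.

10609.88

X̄̄ = (10543.7 + 10545.0 + 10569.3 + 10545.6 + 10556.8 + 10540.7 + 10577.6 + 10569.8 + 10584.4 + 10528.5) / 10 = 105561.4000 / 10 = 10556.1400
R̄ = (238.7 + 265.3 + 80.6 + 147.6 + 128.4 + 142.6 + 180.1 + 168.5 + 118.8 + 124.0) / 10 = 1594.6000 / 10 = 159.4600
UCL = X̄̄ + A₂·R̄ = 10556.1400 + 0.337 × 159.4600 = 10609.8780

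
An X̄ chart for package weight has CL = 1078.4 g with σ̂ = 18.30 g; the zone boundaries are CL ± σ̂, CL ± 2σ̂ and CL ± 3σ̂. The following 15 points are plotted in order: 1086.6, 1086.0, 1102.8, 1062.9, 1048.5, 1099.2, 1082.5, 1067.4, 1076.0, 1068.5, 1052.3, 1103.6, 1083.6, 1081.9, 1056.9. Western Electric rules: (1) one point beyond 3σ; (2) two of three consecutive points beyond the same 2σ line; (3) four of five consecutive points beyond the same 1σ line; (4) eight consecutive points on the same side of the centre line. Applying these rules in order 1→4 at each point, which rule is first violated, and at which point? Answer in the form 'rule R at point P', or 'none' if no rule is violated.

none

Zone of each point (C = within 1σ̂, B = 1σ̂–2σ̂, A = 2σ̂–3σ̂, * = beyond 3σ̂; sign = side of CL): 1:+C, 2:+C, 3:+B, 4:-C, 5:-B, 6:+B, 7:+C, 8:-C, 9:-C, 10:-C, 11:-B, 12:+B, 13:+C, 14:+C, 15:-B
No rule fires across all 15 points.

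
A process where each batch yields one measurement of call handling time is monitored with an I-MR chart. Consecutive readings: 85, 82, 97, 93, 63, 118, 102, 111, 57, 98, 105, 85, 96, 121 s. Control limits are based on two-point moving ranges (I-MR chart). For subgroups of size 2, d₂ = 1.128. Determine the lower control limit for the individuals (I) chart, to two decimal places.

34.46

X̄ = (85 + 82 + 97 + 93 + 63 + 118 + 102 + 111 + 57 + 98 + 105 + 85 + 96 + 121) / 14 = 93.7857
Moving ranges: 3, 15, 4, 30, 55, 16, 9, 54, 41, 7, 20, 11, 25; M̄R̄ = 290.0000 / 13 = 22.3077
LCL = X̄ − 3·M̄R̄/d₂ = 93.7857 − 3 × 22.3077 / 1.128 = 34.4567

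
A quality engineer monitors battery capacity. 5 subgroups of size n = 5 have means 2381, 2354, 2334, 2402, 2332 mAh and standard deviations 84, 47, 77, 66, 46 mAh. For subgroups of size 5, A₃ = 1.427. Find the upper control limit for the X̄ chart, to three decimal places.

2451.928

X̄̄ = (2381 + 2354 + 2334 + 2402 + 2332) / 5 = 2360.6000
s̄ = (84 + 47 + 77 + 66 + 46) / 5 = 64.0000
UCL = X̄̄ + A₃·s̄ = 2360.6000 + 1.427 × 64.0000 = 2451.9280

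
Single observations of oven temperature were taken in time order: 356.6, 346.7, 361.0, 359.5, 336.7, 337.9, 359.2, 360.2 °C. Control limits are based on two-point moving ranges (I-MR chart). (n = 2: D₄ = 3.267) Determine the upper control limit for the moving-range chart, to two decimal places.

33.60

Moving ranges: 9.9, 14.3, 1.5, 22.8, 1.2, 21.3, 1.0; M̄R̄ = 72.0000 / 7 = 10.2857
UCL_MR = D₄·M̄R̄ = 3.267 × 10.2857 = 33.6034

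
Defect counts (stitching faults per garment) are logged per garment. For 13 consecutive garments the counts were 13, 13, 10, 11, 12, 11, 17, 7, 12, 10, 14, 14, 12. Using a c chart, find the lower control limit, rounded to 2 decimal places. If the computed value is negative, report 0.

1.61

c̄ = (13 + 13 + 10 + 11 + 12 + 11 + 17 + 7 + 12 + 10 + 14 + 14 + 12) / 13 = 156 / 13 = 12.0000
LCL = c̄ − 3√c̄ = 12.0000 − 3 × 3.4641 = 1.6077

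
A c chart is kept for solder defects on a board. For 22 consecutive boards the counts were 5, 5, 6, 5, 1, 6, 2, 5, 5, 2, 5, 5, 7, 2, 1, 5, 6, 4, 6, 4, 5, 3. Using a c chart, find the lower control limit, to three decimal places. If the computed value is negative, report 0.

0.000

c̄ = (5 + 5 + 6 + 5 + 1 + 6 + 2 + 5 + 5 + 2 + 5 + 5 + 7 + 2 + 1 + 5 + 6 + 4 + 6 + 4 + 5 + 3) / 22 = 95 / 22 = 4.3182
LCL = c̄ − 3√c̄ = 4.3182 − 3 × 2.0780 = -1.9159 → 0 (cannot be negative)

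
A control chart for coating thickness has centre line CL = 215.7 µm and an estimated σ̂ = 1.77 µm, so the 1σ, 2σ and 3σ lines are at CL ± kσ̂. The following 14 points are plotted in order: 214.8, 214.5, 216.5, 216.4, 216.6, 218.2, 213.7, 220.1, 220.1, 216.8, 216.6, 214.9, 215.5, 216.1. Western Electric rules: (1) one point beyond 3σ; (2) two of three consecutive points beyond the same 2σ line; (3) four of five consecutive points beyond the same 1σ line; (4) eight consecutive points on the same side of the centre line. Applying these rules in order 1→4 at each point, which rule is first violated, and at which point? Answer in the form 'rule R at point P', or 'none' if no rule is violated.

Zone of each point (C = within 1σ̂, B = 1σ̂–2σ̂, A = 2σ̂–3σ̂, * = beyond 3σ̂; sign = side of CL): 1:-C, 2:-C, 3:+C, 4:+C, 5:+C, 6:+B, 7:-B, 8:+A, 9:+A, 10:+C, 11:+C, 12:-C, 13:-C, 14:+C
Rule 2 (two of three consecutive points beyond the same 2σ limit) is satisfied at point 9.

rule 2 at point 9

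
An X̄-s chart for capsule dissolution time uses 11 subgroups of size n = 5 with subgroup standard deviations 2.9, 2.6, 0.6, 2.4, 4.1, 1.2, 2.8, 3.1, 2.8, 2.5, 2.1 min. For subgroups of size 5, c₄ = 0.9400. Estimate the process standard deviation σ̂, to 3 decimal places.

2.621

s̄ = (2.9 + 2.6 + 0.6 + 2.4 + 4.1 + 1.2 + 2.8 + 3.1 + 2.8 + 2.5 + 2.1) / 11 = 2.4636
σ̂ = s̄ / c₄ = 2.4636 / 0.9400 = 2.6209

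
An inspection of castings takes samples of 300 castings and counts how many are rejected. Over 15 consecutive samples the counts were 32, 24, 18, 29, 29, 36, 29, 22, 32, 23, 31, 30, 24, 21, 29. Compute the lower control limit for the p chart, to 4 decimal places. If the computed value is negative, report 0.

p̄ = Σdᵢ / (k·n) = 409 / (15 × 300) = 0.09089
LCL = p̄ − 3·√(p̄(1−p̄)/n) = 0.09089 − 3 × 0.01660 = 0.04110

0.0411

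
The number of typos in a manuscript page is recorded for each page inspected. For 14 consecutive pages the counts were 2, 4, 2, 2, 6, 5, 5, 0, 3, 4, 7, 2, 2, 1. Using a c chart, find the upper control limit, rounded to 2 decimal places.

8.59

c̄ = (2 + 4 + 2 + 2 + 6 + 5 + 5 + 0 + 3 + 4 + 7 + 2 + 2 + 1) / 14 = 45 / 14 = 3.2143
UCL = c̄ + 3√c̄ = 3.2143 + 3 × √3.2143 = 3.2143 + 3 × 1.7928 = 8.5928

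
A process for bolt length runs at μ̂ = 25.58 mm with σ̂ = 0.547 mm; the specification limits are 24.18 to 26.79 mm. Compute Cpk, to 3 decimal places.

0.737

Cpu = (USL − μ̂) / (3σ̂) = (26.79 − 25.58) / (3 × 0.547) = 0.7374; Cpl = (μ̂ − LSL) / (3σ̂) = (25.58 − 24.18) / (3 × 0.547) = 0.8531; Cpk = min(Cpu, Cpl) = 0.7374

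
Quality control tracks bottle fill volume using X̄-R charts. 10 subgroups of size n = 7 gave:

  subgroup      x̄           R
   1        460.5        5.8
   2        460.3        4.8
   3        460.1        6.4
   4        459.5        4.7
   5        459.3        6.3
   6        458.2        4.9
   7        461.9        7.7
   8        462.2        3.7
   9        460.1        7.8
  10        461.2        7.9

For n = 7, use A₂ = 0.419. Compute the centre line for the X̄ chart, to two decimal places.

460.33

X̄̄ = (460.5 + 460.3 + 460.1 + 459.5 + 459.3 + 458.2 + 461.9 + 462.2 + 460.1 + 461.2) / 10 = 4603.3000 / 10 = 460.3300
CL = X̄̄ = 460.3300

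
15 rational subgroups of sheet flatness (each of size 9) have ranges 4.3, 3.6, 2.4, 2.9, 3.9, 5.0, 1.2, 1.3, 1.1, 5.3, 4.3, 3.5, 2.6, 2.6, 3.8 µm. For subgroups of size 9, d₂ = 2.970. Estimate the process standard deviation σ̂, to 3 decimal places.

R̄ = (4.3 + 3.6 + 2.4 + 2.9 + 3.9 + 5.0 + 1.2 + 1.3 + 1.1 + 5.3 + 4.3 + 3.5 + 2.6 + 2.6 + 3.8) / 15 = 3.1867
σ̂ = R̄ / d₂ = 3.1867 / 2.970 = 1.0730

1.073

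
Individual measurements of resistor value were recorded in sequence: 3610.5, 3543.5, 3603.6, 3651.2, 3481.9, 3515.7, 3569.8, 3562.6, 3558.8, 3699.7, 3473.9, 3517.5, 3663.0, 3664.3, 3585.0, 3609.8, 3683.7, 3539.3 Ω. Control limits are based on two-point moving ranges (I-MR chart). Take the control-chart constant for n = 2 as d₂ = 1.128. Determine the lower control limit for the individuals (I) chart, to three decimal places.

X̄ = (3610.5 + 3543.5 + 3603.6 + 3651.2 + 3481.9 + 3515.7 + 3569.8 + 3562.6 + 3558.8 + 3699.7 + 3473.9 + 3517.5 + 3663.0 + 3664.3 + 3585.0 + 3609.8 + 3683.7 + 3539.3) / 18 = 3585.2111
Moving ranges: 67.0, 60.1, 47.6, 169.3, 33.8, 54.1, 7.2, 3.8, 140.9, 225.8, 43.6, 145.5, 1.3, 79.3, 24.8, 73.9, 144.4; M̄R̄ = 1322.4000 / 17 = 77.7882
LCL = X̄ − 3·M̄R̄/d₂ = 3585.2111 − 3 × 77.7882 / 1.128 = 3378.3275

3378.328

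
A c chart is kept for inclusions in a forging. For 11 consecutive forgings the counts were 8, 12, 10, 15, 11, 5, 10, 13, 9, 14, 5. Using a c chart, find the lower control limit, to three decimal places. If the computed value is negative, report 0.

c̄ = (8 + 12 + 10 + 15 + 11 + 5 + 10 + 13 + 9 + 14 + 5) / 11 = 112 / 11 = 10.1818
LCL = c̄ − 3√c̄ = 10.1818 − 3 × 3.1909 = 0.6091

0.609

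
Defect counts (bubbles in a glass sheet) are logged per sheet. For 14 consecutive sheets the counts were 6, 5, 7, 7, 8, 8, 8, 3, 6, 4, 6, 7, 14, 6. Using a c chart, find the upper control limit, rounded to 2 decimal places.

14.60

c̄ = (6 + 5 + 7 + 7 + 8 + 8 + 8 + 3 + 6 + 4 + 6 + 7 + 14 + 6) / 14 = 95 / 14 = 6.7857
UCL = c̄ + 3√c̄ = 6.7857 + 3 × √6.7857 = 6.7857 + 3 × 2.6049 = 14.6005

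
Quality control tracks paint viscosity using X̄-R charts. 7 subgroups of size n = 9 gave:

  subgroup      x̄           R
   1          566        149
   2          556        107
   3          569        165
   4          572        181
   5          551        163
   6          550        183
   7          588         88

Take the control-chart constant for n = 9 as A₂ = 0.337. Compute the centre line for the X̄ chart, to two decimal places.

564.57

X̄̄ = (566 + 556 + 569 + 572 + 551 + 550 + 588) / 7 = 3952.0000 / 7 = 564.5714
CL = X̄̄ = 564.5714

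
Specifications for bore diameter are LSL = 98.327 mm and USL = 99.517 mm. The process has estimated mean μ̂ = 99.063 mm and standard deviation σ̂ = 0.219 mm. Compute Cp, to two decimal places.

Cp = (USL − LSL) / (6σ̂) = (99.517 − 98.327) / (6 × 0.219) = 1.1900 / 1.3140 = 0.9056

0.91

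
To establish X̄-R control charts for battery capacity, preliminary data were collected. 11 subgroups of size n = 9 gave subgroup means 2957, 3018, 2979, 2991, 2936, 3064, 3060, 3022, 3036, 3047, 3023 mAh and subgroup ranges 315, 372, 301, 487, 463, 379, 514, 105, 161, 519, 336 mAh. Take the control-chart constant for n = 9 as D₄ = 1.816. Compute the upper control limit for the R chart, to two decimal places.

652.44

R̄ = (315 + 372 + 301 + 487 + 463 + 379 + 514 + 105 + 161 + 519 + 336) / 11 = 3952.0000 / 11 = 359.2727
UCL_R = D₄·R̄ = 1.816 × 359.2727 = 652.4393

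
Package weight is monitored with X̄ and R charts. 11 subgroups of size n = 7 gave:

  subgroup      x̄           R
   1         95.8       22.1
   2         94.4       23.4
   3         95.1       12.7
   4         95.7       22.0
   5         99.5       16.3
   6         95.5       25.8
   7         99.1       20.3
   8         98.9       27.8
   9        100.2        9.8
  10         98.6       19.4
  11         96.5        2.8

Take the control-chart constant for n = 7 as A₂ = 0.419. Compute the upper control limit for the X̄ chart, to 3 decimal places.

104.919

X̄̄ = (95.8 + 94.4 + 95.1 + 95.7 + 99.5 + 95.5 + 99.1 + 98.9 + 100.2 + 98.6 + 96.5) / 11 = 1069.3000 / 11 = 97.2091
R̄ = (22.1 + 23.4 + 12.7 + 22.0 + 16.3 + 25.8 + 20.3 + 27.8 + 9.8 + 19.4 + 2.8) / 11 = 202.4000 / 11 = 18.4000
UCL = X̄̄ + A₂·R̄ = 97.2091 + 0.419 × 18.4000 = 104.9187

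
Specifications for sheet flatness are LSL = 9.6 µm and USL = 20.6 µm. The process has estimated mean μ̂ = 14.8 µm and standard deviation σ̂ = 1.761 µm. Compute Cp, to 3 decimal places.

1.041

Cp = (USL − LSL) / (6σ̂) = (20.6 − 9.6) / (6 × 1.761) = 11.0000 / 10.5660 = 1.0411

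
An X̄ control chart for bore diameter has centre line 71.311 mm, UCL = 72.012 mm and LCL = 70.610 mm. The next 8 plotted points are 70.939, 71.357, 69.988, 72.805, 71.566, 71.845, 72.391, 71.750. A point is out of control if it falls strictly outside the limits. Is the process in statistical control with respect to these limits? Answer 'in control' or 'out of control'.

Compare each point to [70.610, 72.012]: sample 3 = 69.988 < LCL; sample 4 = 72.805 > UCL; sample 7 = 72.391 > UCL.

out of control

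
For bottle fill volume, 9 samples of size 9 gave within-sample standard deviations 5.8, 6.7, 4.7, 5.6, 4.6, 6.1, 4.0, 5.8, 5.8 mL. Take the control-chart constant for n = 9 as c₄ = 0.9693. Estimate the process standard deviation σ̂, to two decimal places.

s̄ = (5.8 + 6.7 + 4.7 + 5.6 + 4.6 + 6.1 + 4.0 + 5.8 + 5.8) / 9 = 5.4556
σ̂ = s̄ / c₄ = 5.4556 / 0.9693 = 5.6283

5.63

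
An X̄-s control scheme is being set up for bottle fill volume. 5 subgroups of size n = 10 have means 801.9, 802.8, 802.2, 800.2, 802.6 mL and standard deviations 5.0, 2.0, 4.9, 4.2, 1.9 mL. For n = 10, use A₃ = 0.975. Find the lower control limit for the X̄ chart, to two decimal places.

X̄̄ = (801.9 + 802.8 + 802.2 + 800.2 + 802.6) / 5 = 801.9400
s̄ = (5.0 + 2.0 + 4.9 + 4.2 + 1.9) / 5 = 3.6000
LCL = X̄̄ − A₃·s̄ = 801.9400 − 0.975 × 3.6000 = 798.4300

798.43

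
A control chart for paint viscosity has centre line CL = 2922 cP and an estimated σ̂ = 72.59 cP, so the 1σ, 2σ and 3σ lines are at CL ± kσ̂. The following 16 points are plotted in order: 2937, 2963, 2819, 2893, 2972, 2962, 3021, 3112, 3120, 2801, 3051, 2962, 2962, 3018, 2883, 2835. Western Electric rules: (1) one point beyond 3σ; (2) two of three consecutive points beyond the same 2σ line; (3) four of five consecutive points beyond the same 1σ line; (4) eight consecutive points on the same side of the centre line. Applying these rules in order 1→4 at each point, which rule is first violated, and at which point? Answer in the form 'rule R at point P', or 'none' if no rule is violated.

Zone of each point (C = within 1σ̂, B = 1σ̂–2σ̂, A = 2σ̂–3σ̂, * = beyond 3σ̂; sign = side of CL): 1:+C, 2:+C, 3:-B, 4:-C, 5:+C, 6:+C, 7:+B, 8:+A, 9:+A, 10:-B, 11:+B, 12:+C, 13:+C, 14:+B, 15:-C, 16:-B
Rule 2 (two of three consecutive points beyond the same 2σ limit) is satisfied at point 9.

rule 2 at point 9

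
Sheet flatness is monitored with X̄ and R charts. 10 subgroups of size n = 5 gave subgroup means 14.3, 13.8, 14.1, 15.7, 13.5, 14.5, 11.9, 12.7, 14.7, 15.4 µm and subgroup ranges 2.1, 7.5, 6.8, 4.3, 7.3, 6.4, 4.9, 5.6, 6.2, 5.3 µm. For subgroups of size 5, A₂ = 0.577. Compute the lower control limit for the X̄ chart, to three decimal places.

10.806

X̄̄ = (14.3 + 13.8 + 14.1 + 15.7 + 13.5 + 14.5 + 11.9 + 12.7 + 14.7 + 15.4) / 10 = 140.6000 / 10 = 14.0600
R̄ = (2.1 + 7.5 + 6.8 + 4.3 + 7.3 + 6.4 + 4.9 + 5.6 + 6.2 + 5.3) / 10 = 56.4000 / 10 = 5.6400
LCL = X̄̄ − A₂·R̄ = 14.0600 − 0.577 × 5.6400 = 10.8057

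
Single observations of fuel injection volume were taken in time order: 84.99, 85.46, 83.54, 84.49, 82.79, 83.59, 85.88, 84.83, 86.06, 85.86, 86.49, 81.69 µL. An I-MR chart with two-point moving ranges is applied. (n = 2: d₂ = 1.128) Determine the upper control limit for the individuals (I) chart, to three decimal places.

X̄ = (84.99 + 85.46 + 83.54 + 84.49 + 82.79 + 83.59 + 85.88 + 84.83 + 86.06 + 85.86 + 86.49 + 81.69) / 12 = 84.6392
Moving ranges: 0.47, 1.92, 0.95, 1.70, 0.80, 2.29, 1.05, 1.23, 0.20, 0.63, 4.80; M̄R̄ = 16.0400 / 11 = 1.4582
UCL = X̄ + 3·M̄R̄/d₂ = 84.6392 + 3 × 1.4582 / 1.128 = 88.5173

88.517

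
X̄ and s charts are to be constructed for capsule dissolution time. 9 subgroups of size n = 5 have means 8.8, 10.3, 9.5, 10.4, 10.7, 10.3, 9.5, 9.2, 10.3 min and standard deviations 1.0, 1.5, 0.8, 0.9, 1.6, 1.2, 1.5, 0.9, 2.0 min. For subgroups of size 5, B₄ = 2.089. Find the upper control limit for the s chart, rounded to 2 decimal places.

2.65

s̄ = (1.0 + 1.5 + 0.8 + 0.9 + 1.6 + 1.2 + 1.5 + 0.9 + 2.0) / 9 = 1.2667
UCL_s = B₄·s̄ = 2.089 × 1.2667 = 2.6461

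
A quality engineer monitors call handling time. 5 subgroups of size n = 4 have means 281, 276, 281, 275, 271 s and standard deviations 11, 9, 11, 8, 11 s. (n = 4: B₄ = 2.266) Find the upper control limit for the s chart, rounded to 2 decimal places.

s̄ = (11 + 9 + 11 + 8 + 11) / 5 = 10.0000
UCL_s = B₄·s̄ = 2.266 × 10.0000 = 22.6600

22.66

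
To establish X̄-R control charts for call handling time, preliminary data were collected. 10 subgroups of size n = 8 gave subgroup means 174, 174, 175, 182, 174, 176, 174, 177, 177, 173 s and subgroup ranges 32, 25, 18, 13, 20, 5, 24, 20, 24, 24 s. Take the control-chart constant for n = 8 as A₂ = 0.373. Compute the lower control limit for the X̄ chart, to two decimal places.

X̄̄ = (174 + 174 + 175 + 182 + 174 + 176 + 174 + 177 + 177 + 173) / 10 = 1756.0000 / 10 = 175.6000
R̄ = (32 + 25 + 18 + 13 + 20 + 5 + 24 + 20 + 24 + 24) / 10 = 205.0000 / 10 = 20.5000
LCL = X̄̄ − A₂·R̄ = 175.6000 − 0.373 × 20.5000 = 167.9535

167.95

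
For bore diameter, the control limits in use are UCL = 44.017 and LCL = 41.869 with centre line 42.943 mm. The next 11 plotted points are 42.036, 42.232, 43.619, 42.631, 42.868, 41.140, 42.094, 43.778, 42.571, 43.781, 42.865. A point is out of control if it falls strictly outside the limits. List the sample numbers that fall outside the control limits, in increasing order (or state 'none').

Compare each point to [41.869, 44.017]: sample 6 = 41.140 < LCL.

6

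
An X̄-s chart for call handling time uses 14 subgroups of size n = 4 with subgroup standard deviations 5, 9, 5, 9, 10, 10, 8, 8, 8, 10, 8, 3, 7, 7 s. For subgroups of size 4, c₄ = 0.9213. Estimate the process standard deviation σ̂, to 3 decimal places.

8.296

s̄ = (5 + 9 + 5 + 9 + 10 + 10 + 8 + 8 + 8 + 10 + 8 + 3 + 7 + 7) / 14 = 7.6429
σ̂ = s̄ / c₄ = 7.6429 / 0.9213 = 8.2957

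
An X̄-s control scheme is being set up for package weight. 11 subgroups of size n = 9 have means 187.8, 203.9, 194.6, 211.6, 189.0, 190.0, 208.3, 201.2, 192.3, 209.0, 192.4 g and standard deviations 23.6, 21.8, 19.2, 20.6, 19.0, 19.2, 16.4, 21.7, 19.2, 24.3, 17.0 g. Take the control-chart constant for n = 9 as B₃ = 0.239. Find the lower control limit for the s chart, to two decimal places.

4.82

s̄ = (23.6 + 21.8 + 19.2 + 20.6 + 19.0 + 19.2 + 16.4 + 21.7 + 19.2 + 24.3 + 17.0) / 11 = 20.1818
LCL_s = B₃·s̄ = 0.239 × 20.1818 = 4.8235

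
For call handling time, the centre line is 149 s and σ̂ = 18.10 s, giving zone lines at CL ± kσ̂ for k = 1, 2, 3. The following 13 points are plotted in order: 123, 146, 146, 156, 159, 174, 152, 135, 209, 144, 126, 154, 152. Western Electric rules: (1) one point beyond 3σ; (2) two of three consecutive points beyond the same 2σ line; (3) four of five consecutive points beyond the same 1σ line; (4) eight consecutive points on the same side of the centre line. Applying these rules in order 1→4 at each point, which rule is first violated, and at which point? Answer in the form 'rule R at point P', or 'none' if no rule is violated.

rule 1 at point 9

Zone of each point (C = within 1σ̂, B = 1σ̂–2σ̂, A = 2σ̂–3σ̂, * = beyond 3σ̂; sign = side of CL): 1:-B, 2:-C, 3:-C, 4:+C, 5:+C, 6:+B, 7:+C, 8:-C, 9:+*, 10:-C, 11:-B, 12:+C, 13:+C
Rule 1 (one point beyond the 3σ limits) is satisfied at point 9.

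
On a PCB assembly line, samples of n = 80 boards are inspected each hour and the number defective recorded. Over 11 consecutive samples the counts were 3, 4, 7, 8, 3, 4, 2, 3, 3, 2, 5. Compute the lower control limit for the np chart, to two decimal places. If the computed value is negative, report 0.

p̄ = Σdᵢ / (k·n) = 44 / (11 × 80) = 0.05000
LCL = np̄ − 3·√(np̄(1−p̄)) = 4.0000 − 3 × 1.9494 = -1.8481 → 0 (negative, so LCL = 0)

0.00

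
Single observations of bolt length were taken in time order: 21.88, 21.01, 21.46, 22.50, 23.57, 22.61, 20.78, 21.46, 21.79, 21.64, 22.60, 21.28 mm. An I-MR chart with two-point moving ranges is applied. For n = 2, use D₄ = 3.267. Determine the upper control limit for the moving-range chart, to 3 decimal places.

Moving ranges: 0.87, 0.45, 1.04, 1.07, 0.96, 1.83, 0.68, 0.33, 0.15, 0.96, 1.32; M̄R̄ = 9.6600 / 11 = 0.8782
UCL_MR = D₄·M̄R̄ = 3.267 × 0.8782 = 2.8690

2.869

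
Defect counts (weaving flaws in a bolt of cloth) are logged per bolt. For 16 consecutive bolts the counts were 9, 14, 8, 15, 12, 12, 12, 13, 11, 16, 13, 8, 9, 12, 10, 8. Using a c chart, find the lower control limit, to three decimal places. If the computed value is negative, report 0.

c̄ = (9 + 14 + 8 + 15 + 12 + 12 + 12 + 13 + 11 + 16 + 13 + 8 + 9 + 12 + 10 + 8) / 16 = 182 / 16 = 11.3750
LCL = c̄ − 3√c̄ = 11.3750 − 3 × 3.3727 = 1.2569

1.257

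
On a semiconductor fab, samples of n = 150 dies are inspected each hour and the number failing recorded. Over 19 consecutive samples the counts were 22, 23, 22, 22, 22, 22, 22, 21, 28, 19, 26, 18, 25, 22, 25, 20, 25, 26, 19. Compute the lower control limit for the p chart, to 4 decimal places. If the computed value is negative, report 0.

p̄ = Σdᵢ / (k·n) = 429 / (19 × 150) = 0.15053
LCL = p̄ − 3·√(p̄(1−p̄)/n) = 0.15053 − 3 × 0.02920 = 0.06294

0.0629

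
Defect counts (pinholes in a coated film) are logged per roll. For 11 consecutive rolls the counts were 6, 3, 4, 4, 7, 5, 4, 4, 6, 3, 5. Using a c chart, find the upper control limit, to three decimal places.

c̄ = (6 + 3 + 4 + 4 + 7 + 5 + 4 + 4 + 6 + 3 + 5) / 11 = 51 / 11 = 4.6364
UCL = c̄ + 3√c̄ = 4.6364 + 3 × √4.6364 = 4.6364 + 3 × 2.1532 = 11.0960

11.096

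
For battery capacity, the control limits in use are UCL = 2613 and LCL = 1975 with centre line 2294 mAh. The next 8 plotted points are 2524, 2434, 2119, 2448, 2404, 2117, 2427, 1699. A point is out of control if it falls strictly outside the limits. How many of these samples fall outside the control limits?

Compare each point to [1975, 2613]: sample 8 = 1699 < LCL.

1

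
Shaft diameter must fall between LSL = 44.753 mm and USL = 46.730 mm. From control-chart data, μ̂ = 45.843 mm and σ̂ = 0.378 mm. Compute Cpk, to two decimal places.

0.78

Cpu = (USL − μ̂) / (3σ̂) = (46.730 − 45.843) / (3 × 0.378) = 0.7822; Cpl = (μ̂ − LSL) / (3σ̂) = (45.843 − 44.753) / (3 × 0.378) = 0.9612; Cpk = min(Cpu, Cpl) = 0.7822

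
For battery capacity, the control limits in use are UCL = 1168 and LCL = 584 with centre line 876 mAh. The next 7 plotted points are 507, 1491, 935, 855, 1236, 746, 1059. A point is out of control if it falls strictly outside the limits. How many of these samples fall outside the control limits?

Compare each point to [584, 1168]: sample 1 = 507 < LCL; sample 2 = 1491 > UCL; sample 5 = 1236 > UCL.

3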